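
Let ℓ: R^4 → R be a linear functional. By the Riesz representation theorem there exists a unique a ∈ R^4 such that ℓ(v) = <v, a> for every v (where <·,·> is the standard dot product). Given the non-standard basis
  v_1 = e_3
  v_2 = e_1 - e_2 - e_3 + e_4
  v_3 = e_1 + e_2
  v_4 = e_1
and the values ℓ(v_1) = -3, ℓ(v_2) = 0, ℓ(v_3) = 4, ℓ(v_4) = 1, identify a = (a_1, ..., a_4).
a = (1, 3, -3, -1)

Write a = (a_1, ..., a_4) in the standard basis. For each basis vector v_i, ℓ(v_i) = <v_i, a> is a linear equation in the a_j's. Collect the n equations into a matrix system V a = ℓ, where row i of V is v_i (expressed in the standard basis). Since V is invertible (lower-triangular with 1s on the diagonal, up to permutation), solve by back-substitution:
  V =
[[0, 0, 1, 0],
 [1, -1, -1, 1],
 [1, 1, 0, 0],
 [1, 0, 0, 0]]
  V a = (-3, 0, 4, 1)
Solving gives a = (1, 3, -3, -1).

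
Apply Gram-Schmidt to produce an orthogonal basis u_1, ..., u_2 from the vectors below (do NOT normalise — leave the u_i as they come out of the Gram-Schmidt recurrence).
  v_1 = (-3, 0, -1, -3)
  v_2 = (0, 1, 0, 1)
Orthogonal basis:
  u_1 = (-3, 0, -1, -3)
  u_2 = (-9/19, 1, -3/19, 10/19)

Apply the Gram-Schmidt recurrence
  u_1 = v_1
  u_i = v_i − Σ_{j<i} ((v_i · u_j) / (u_j · u_j)) · u_j.

Step by step this gives:
  u_1 = (-3, 0, -1, -3)
  u_2 = (-9/19, 1, -3/19, 10/19)

Orthogonality check:
  u_2 · u_1 = 0 (should be 0)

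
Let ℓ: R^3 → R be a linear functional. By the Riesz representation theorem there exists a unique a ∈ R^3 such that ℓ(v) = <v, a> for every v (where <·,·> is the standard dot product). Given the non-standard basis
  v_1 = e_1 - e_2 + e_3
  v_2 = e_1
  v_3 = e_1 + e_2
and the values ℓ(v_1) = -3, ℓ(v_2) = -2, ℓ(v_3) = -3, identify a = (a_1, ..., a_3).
a = (-2, -1, -2)

Write a = (a_1, ..., a_3) in the standard basis. For each basis vector v_i, ℓ(v_i) = <v_i, a> is a linear equation in the a_j's. Collect the n equations into a matrix system V a = ℓ, where row i of V is v_i (expressed in the standard basis). Since V is invertible (lower-triangular with 1s on the diagonal, up to permutation), solve by back-substitution:
  V =
[[1, -1, 1],
 [1, 0, 0],
 [1, 1, 0]]
  V a = (-3, -2, -3)
Solving gives a = (-2, -1, -2).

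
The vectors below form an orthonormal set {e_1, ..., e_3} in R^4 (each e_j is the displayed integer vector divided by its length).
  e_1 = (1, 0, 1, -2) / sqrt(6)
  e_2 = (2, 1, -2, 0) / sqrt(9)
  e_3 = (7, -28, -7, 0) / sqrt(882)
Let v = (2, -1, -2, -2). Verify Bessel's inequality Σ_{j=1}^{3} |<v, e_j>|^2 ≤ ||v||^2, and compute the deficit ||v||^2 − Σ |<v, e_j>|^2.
Σ |<v, e_j>|^2 = 35/3; ||v||^2 = 13; deficit = 4/3

Write each e_j = u_j / sqrt(<u_j, u_j>) where u_j is the displayed integer vector. Then <v, e_j> = <v, u_j> / sqrt(<u_j, u_j>), so |<v, e_j>|^2 = <v, u_j>^2 / <u_j, u_j>.
Coefficients: <v, e_1> = 4/sqrt(6), <v, e_2> = 7/sqrt(9), <v, e_3> = 56/sqrt(882).
Square and sum: Σ |<v, e_j>|^2 = 35/3.
Compute ||v||^2 = v·v = 13.
Deficit = 13 − 35/3 = 4/3 ≥ 0, confirming Bessel's inequality. (The deficit equals ||v − Σ <v,e_j> e_j||^2, the squared distance from v to span{e_j}.)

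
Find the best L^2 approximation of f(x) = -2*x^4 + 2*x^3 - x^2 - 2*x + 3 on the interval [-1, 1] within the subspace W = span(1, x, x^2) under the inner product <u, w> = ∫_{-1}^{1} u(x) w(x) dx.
g(x) = -19*x^2/7 - 4*x/5 + 111/35

The best approximation g ∈ W is the orthogonal projection of f onto W. Writing g = a_0 + a_1 x + a_2 x^2, the coefficients solve the normal equations G · a = b where
  G_{ij} = <φ_i, φ_j> and b_i = <f, φ_i>, with φ_0 = 1, φ_1 = x, φ_2 = x^2.
G =
  [2, 0, 2/3]
  [0, 2/3, 0]
  [2/3, 0, 2/5],
b = (68/15, -8/15, 36/35).
Solving gives a_0 = 111/35, a_1 = -4/5, a_2 = -19/7, so
  g(x) = -19*x^2/7 - 4*x/5 + 111/35.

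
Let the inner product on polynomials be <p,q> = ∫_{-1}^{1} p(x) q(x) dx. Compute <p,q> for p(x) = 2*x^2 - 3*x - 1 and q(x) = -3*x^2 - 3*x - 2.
<p,q> = 104/15

Expand the product: p(x)·q(x) = -6*x^4 + 3*x^3 + 8*x^2 + 9*x + 2.
∫_{-1}^{1} of each monomial x^k gives [2/(k+1) if k even, 0 if k odd]. Integrating term-by-term (or equivalently evaluating the antiderivative F(x) = -6*x^5/5 + 3*x^4/4 + 8*x^3/3 + 9*x^2/2 + 2*x at the endpoints):
  F(1) − F(−1) = 523/60 − (107/60) = 104/15.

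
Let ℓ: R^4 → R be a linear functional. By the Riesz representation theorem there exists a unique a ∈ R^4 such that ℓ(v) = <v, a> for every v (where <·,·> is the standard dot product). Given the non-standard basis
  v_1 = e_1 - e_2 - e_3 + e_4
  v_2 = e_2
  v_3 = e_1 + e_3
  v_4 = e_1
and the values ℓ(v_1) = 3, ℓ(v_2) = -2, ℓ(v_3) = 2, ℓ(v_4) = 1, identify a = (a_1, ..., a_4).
a = (1, -2, 1, 1)

Write a = (a_1, ..., a_4) in the standard basis. For each basis vector v_i, ℓ(v_i) = <v_i, a> is a linear equation in the a_j's. Collect the n equations into a matrix system V a = ℓ, where row i of V is v_i (expressed in the standard basis). Since V is invertible (lower-triangular with 1s on the diagonal, up to permutation), solve by back-substitution:
  V =
[[1, -1, -1, 1],
 [0, 1, 0, 0],
 [1, 0, 1, 0],
 [1, 0, 0, 0]]
  V a = (3, -2, 2, 1)
Solving gives a = (1, -2, 1, 1).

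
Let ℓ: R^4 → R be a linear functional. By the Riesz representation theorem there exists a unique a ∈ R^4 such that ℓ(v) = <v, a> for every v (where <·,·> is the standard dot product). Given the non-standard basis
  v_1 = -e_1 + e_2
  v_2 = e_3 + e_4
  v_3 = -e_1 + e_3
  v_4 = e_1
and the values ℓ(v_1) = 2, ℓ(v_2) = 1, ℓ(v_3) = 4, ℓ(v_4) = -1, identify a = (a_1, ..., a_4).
a = (-1, 1, 3, -2)

Write a = (a_1, ..., a_4) in the standard basis. For each basis vector v_i, ℓ(v_i) = <v_i, a> is a linear equation in the a_j's. Collect the n equations into a matrix system V a = ℓ, where row i of V is v_i (expressed in the standard basis). Since V is invertible (lower-triangular with 1s on the diagonal, up to permutation), solve by back-substitution:
  V =
[[-1, 1, 0, 0],
 [0, 0, 1, 1],
 [-1, 0, 1, 0],
 [1, 0, 0, 0]]
  V a = (2, 1, 4, -1)
Solving gives a = (-1, 1, 3, -2).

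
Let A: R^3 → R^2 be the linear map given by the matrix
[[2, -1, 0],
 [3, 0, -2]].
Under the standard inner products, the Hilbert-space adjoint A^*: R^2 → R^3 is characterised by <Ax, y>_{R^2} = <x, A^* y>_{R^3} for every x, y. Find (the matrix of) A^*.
A^* = A^T =
[[2, 3],
 [-1, 0],
 [0, -2]]

For real matrices with standard dot products, the defining identity <Ax, y> = <x, A^* y> gives (Ax)^T y = x^T (A^*) y, i.e. x^T A^T y = x^T (A^*) y. Since this holds for all x, y, we must have A^* = A^T. Therefore
A^* =
[[2, 3],
 [-1, 0],
 [0, -2]].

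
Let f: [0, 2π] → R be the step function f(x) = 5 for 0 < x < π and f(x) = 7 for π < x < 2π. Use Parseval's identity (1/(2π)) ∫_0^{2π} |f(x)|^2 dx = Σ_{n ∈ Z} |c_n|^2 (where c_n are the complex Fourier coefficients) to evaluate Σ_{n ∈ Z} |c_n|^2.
Σ |c_n|^2 = 37

Parseval equates the L^2 energy of f (normalised by 1/(2π)) with the ℓ^2 sum of its Fourier coefficients: (1/(2π)) ∫_0^{2π} |f|^2 = Σ |c_n|^2.
Compute the left side: (1/(2π)) [∫_0^π 5^2 dx + ∫_π^{2π} 7^2 dx] = (1/(2π)) · (25π + 49π) = (25 + 49)/2 = 37.
So Σ_{n ∈ Z} |c_n|^2 = 37.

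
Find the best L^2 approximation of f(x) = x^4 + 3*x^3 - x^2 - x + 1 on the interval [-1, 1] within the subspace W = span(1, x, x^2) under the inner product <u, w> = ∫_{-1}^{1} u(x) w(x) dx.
g(x) = -x^2/7 + 4*x/5 + 32/35

The best approximation g ∈ W is the orthogonal projection of f onto W. Writing g = a_0 + a_1 x + a_2 x^2, the coefficients solve the normal equations G · a = b where
  G_{ij} = <φ_i, φ_j> and b_i = <f, φ_i>, with φ_0 = 1, φ_1 = x, φ_2 = x^2.
G =
  [2, 0, 2/3]
  [0, 2/3, 0]
  [2/3, 0, 2/5],
b = (26/15, 8/15, 58/105).
Solving gives a_0 = 32/35, a_1 = 4/5, a_2 = -1/7, so
  g(x) = -x^2/7 + 4*x/5 + 32/35.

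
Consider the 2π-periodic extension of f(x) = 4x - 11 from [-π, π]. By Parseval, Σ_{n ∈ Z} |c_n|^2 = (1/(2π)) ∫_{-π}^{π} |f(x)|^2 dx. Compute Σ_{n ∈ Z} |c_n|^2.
Σ |c_n|^2 = 16π^2/3 + 121

Expand and integrate term by term over [-π, π]:
  ∫ (4x)^2 dx = 16·(2π^3/3); ∫ 2·4·(-11)·x dx = 0 (odd integrand); ∫ (-11)^2 dx = 121·2π.
So (1/(2π)) ∫_{-π}^{π} (4x - 11)^2 dx = 16π^2/3 + 121 = 16π^2/3 + 121.
Parseval ⇒ Σ |c_n|^2 = 16π^2/3 + 121.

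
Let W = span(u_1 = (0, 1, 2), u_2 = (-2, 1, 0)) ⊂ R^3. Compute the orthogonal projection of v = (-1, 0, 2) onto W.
proj_W(v) = (-1/2, 1, 3/2)

Set up U = [u_1 | ... | u_2] ∈ R^(3×2). The projector onto W = col(U) is P = U (U^T U)^(-1) U^T.
Compute U^T U =
  [5, 1]
  [1, 5],
and U^T v = (4, 2).
Solve U^T U · c = U^T v for the coefficients: c = (3/4, 1/4). The projection is proj_W(v) = U c.
Check: (v - proj_W(v)) · u_1 = 0  (should be 0).
Check: (v - proj_W(v)) · u_2 = 0  (should be 0).
Result: proj_W(v) = (-1/2, 1, 3/2).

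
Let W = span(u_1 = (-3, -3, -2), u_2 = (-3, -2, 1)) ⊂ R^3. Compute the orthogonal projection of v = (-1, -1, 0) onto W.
proj_W(v) = (-153/139, -121/139, -6/139)

Set up U = [u_1 | ... | u_2] ∈ R^(3×2). The projector onto W = col(U) is P = U (U^T U)^(-1) U^T.
Compute U^T U =
  [22, 13]
  [13, 14],
and U^T v = (6, 5).
Solve U^T U · c = U^T v for the coefficients: c = (19/139, 32/139). The projection is proj_W(v) = U c.
Check: (v - proj_W(v)) · u_1 = 0  (should be 0).
Check: (v - proj_W(v)) · u_2 = 0  (should be 0).
Result: proj_W(v) = (-153/139, -121/139, -6/139).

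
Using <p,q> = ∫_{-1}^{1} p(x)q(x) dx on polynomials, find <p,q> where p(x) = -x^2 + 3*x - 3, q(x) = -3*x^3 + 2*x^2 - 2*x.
<p,q> = -62/5

Expand the product: p(x)·q(x) = 3*x^5 - 11*x^4 + 17*x^3 - 12*x^2 + 6*x.
∫_{-1}^{1} of each monomial x^k gives [2/(k+1) if k even, 0 if k odd]. Integrating term-by-term (or equivalently evaluating the antiderivative F(x) = x^6/2 - 11*x^5/5 + 17*x^4/4 - 4*x^3 + 3*x^2 at the endpoints):
  F(1) − F(−1) = 31/20 − (279/20) = -62/5.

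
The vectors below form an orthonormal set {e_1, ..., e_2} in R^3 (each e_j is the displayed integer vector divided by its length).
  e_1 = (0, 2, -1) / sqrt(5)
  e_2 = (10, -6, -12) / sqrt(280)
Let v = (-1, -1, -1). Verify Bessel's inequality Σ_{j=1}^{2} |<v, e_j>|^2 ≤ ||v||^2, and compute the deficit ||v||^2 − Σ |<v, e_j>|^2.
Σ |<v, e_j>|^2 = 3/7; ||v||^2 = 3; deficit = 18/7

Write each e_j = u_j / sqrt(<u_j, u_j>) where u_j is the displayed integer vector. Then <v, e_j> = <v, u_j> / sqrt(<u_j, u_j>), so |<v, e_j>|^2 = <v, u_j>^2 / <u_j, u_j>.
Coefficients: <v, e_1> = -1/sqrt(5), <v, e_2> = 8/sqrt(280).
Square and sum: Σ |<v, e_j>|^2 = 3/7.
Compute ||v||^2 = v·v = 3.
Deficit = 3 − 3/7 = 18/7 ≥ 0, confirming Bessel's inequality. (The deficit equals ||v − Σ <v,e_j> e_j||^2, the squared distance from v to span{e_j}.)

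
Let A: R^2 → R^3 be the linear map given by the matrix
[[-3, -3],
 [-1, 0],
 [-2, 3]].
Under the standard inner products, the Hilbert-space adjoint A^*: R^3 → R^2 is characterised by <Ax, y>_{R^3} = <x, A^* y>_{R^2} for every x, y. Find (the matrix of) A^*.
A^* = A^T =
[[-3, -1, -2],
 [-3, 0, 3]]

For real matrices with standard dot products, the defining identity <Ax, y> = <x, A^* y> gives (Ax)^T y = x^T (A^*) y, i.e. x^T A^T y = x^T (A^*) y. Since this holds for all x, y, we must have A^* = A^T. Therefore
A^* =
[[-3, -1, -2],
 [-3, 0, 3]].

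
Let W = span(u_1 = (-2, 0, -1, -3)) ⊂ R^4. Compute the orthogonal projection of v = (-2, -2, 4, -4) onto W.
proj_W(v) = (-12/7, 0, -6/7, -18/7)

Set up U = [u_1 | ... | u_1] ∈ R^(4×1). The projector onto W = col(U) is P = U (U^T U)^(-1) U^T.
Compute U^T U =
  [14],
and U^T v = (12).
Solve U^T U · c = U^T v for the coefficients: c = (6/7). The projection is proj_W(v) = U c.
Check: (v - proj_W(v)) · u_1 = 0  (should be 0).
Result: proj_W(v) = (-12/7, 0, -6/7, -18/7).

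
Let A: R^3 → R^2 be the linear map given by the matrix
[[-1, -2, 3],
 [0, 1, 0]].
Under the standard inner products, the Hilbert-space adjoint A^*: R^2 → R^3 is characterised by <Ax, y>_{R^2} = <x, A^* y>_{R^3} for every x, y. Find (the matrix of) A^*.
A^* = A^T =
[[-1, 0],
 [-2, 1],
 [3, 0]]

For real matrices with standard dot products, the defining identity <Ax, y> = <x, A^* y> gives (Ax)^T y = x^T (A^*) y, i.e. x^T A^T y = x^T (A^*) y. Since this holds for all x, y, we must have A^* = A^T. Therefore
A^* =
[[-1, 0],
 [-2, 1],
 [3, 0]].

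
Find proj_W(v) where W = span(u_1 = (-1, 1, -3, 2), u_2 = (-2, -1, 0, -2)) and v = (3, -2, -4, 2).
proj_W(v) = (11/14, 9/7, -25/14, 18/7)

Set up U = [u_1 | ... | u_2] ∈ R^(4×2). The projector onto W = col(U) is P = U (U^T U)^(-1) U^T.
Compute U^T U =
  [15, -3]
  [-3, 9],
and U^T v = (11, -8).
Solve U^T U · c = U^T v for the coefficients: c = (25/42, -29/42). The projection is proj_W(v) = U c.
Check: (v - proj_W(v)) · u_1 = 0  (should be 0).
Check: (v - proj_W(v)) · u_2 = 0  (should be 0).
Result: proj_W(v) = (11/14, 9/7, -25/14, 18/7).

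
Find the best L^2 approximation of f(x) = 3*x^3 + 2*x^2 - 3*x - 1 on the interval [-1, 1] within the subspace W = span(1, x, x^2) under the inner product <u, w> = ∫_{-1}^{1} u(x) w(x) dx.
g(x) = 2*x^2 - 6*x/5 - 1

The best approximation g ∈ W is the orthogonal projection of f onto W. Writing g = a_0 + a_1 x + a_2 x^2, the coefficients solve the normal equations G · a = b where
  G_{ij} = <φ_i, φ_j> and b_i = <f, φ_i>, with φ_0 = 1, φ_1 = x, φ_2 = x^2.
G =
  [2, 0, 2/3]
  [0, 2/3, 0]
  [2/3, 0, 2/5],
b = (-2/3, -4/5, 2/15).
Solving gives a_0 = -1, a_1 = -6/5, a_2 = 2, so
  g(x) = 2*x^2 - 6*x/5 - 1.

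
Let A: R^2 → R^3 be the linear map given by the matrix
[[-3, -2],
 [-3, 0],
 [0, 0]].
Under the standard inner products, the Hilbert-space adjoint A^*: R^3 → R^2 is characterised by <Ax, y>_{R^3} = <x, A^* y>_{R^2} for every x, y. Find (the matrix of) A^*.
A^* = A^T =
[[-3, -3, 0],
 [-2, 0, 0]]

For real matrices with standard dot products, the defining identity <Ax, y> = <x, A^* y> gives (Ax)^T y = x^T (A^*) y, i.e. x^T A^T y = x^T (A^*) y. Since this holds for all x, y, we must have A^* = A^T. Therefore
A^* =
[[-3, -3, 0],
 [-2, 0, 0]].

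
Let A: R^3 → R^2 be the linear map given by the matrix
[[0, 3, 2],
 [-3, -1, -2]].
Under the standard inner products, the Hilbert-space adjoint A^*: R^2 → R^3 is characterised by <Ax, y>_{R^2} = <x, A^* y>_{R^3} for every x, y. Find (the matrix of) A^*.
A^* = A^T =
[[0, -3],
 [3, -1],
 [2, -2]]

For real matrices with standard dot products, the defining identity <Ax, y> = <x, A^* y> gives (Ax)^T y = x^T (A^*) y, i.e. x^T A^T y = x^T (A^*) y. Since this holds for all x, y, we must have A^* = A^T. Therefore
A^* =
[[0, -3],
 [3, -1],
 [2, -2]].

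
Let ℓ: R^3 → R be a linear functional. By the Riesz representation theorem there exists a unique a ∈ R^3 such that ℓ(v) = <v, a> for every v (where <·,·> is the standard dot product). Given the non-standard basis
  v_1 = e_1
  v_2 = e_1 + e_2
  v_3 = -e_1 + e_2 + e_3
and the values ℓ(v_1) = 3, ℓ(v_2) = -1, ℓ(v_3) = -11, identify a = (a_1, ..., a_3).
a = (3, -4, -4)

Write a = (a_1, ..., a_3) in the standard basis. For each basis vector v_i, ℓ(v_i) = <v_i, a> is a linear equation in the a_j's. Collect the n equations into a matrix system V a = ℓ, where row i of V is v_i (expressed in the standard basis). Since V is invertible (lower-triangular with 1s on the diagonal, up to permutation), solve by back-substitution:
  V =
[[1, 0, 0],
 [1, 1, 0],
 [-1, 1, 1]]
  V a = (3, -1, -11)
Solving gives a = (3, -4, -4).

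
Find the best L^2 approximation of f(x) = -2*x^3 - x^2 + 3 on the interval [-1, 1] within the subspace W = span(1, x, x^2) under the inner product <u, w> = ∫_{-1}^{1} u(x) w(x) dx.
g(x) = -x^2 - 6*x/5 + 3

The best approximation g ∈ W is the orthogonal projection of f onto W. Writing g = a_0 + a_1 x + a_2 x^2, the coefficients solve the normal equations G · a = b where
  G_{ij} = <φ_i, φ_j> and b_i = <f, φ_i>, with φ_0 = 1, φ_1 = x, φ_2 = x^2.
G =
  [2, 0, 2/3]
  [0, 2/3, 0]
  [2/3, 0, 2/5],
b = (16/3, -4/5, 8/5).
Solving gives a_0 = 3, a_1 = -6/5, a_2 = -1, so
  g(x) = -x^2 - 6*x/5 + 3.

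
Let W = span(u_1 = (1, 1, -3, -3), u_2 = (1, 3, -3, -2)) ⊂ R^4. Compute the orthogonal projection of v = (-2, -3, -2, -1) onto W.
proj_W(v) = (13/99, -259/99, -13/33, -175/99)

Set up U = [u_1 | ... | u_2] ∈ R^(4×2). The projector onto W = col(U) is P = U (U^T U)^(-1) U^T.
Compute U^T U =
  [20, 19]
  [19, 23],
and U^T v = (4, -3).
Solve U^T U · c = U^T v for the coefficients: c = (149/99, -136/99). The projection is proj_W(v) = U c.
Check: (v - proj_W(v)) · u_1 = 0  (should be 0).
Check: (v - proj_W(v)) · u_2 = 0  (should be 0).
Result: proj_W(v) = (13/99, -259/99, -13/33, -175/99).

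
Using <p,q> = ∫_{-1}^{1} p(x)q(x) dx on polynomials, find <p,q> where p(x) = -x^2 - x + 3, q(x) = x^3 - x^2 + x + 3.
<p,q> = 40/3

Expand the product: p(x)·q(x) = -x^5 + 3*x^3 - 7*x^2 + 9.
∫_{-1}^{1} of each monomial x^k gives [2/(k+1) if k even, 0 if k odd]. Integrating term-by-term (or equivalently evaluating the antiderivative F(x) = -x^6/6 + 3*x^4/4 - 7*x^3/3 + 9*x at the endpoints):
  F(1) − F(−1) = 29/4 − (-73/12) = 40/3.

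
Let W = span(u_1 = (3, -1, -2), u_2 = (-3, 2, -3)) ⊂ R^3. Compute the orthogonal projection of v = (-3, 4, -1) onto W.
proj_W(v) = (-1101/283, 592/283, -391/283)

Set up U = [u_1 | ... | u_2] ∈ R^(3×2). The projector onto W = col(U) is P = U (U^T U)^(-1) U^T.
Compute U^T U =
  [14, -5]
  [-5, 22],
and U^T v = (-11, 20).
Solve U^T U · c = U^T v for the coefficients: c = (-142/283, 225/283). The projection is proj_W(v) = U c.
Check: (v - proj_W(v)) · u_1 = 0  (should be 0).
Check: (v - proj_W(v)) · u_2 = 0  (should be 0).
Result: proj_W(v) = (-1101/283, 592/283, -391/283).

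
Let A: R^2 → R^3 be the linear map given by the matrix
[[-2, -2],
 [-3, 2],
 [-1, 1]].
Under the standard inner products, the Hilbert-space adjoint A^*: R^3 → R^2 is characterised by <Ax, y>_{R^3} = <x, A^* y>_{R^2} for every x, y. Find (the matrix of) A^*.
A^* = A^T =
[[-2, -3, -1],
 [-2, 2, 1]]

For real matrices with standard dot products, the defining identity <Ax, y> = <x, A^* y> gives (Ax)^T y = x^T (A^*) y, i.e. x^T A^T y = x^T (A^*) y. Since this holds for all x, y, we must have A^* = A^T. Therefore
A^* =
[[-2, -3, -1],
 [-2, 2, 1]].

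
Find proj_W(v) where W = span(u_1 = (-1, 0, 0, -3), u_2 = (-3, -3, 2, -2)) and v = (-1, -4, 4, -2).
proj_W(v) = (-560/179, -621/179, 414/179, -231/179)

Set up U = [u_1 | ... | u_2] ∈ R^(4×2). The projector onto W = col(U) is P = U (U^T U)^(-1) U^T.
Compute U^T U =
  [10, 9]
  [9, 26],
and U^T v = (7, 27).
Solve U^T U · c = U^T v for the coefficients: c = (-61/179, 207/179). The projection is proj_W(v) = U c.
Check: (v - proj_W(v)) · u_1 = 0  (should be 0).
Check: (v - proj_W(v)) · u_2 = 0  (should be 0).
Result: proj_W(v) = (-560/179, -621/179, 414/179, -231/179).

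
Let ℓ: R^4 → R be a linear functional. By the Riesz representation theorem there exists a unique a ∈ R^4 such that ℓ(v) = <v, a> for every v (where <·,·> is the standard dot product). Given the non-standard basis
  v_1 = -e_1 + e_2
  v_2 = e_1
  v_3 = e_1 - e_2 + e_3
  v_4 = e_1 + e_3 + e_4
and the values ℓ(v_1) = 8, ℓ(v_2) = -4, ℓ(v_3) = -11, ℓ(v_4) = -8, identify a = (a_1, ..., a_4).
a = (-4, 4, -3, -1)

Write a = (a_1, ..., a_4) in the standard basis. For each basis vector v_i, ℓ(v_i) = <v_i, a> is a linear equation in the a_j's. Collect the n equations into a matrix system V a = ℓ, where row i of V is v_i (expressed in the standard basis). Since V is invertible (lower-triangular with 1s on the diagonal, up to permutation), solve by back-substitution:
  V =
[[-1, 1, 0, 0],
 [1, 0, 0, 0],
 [1, -1, 1, 0],
 [1, 0, 1, 1]]
  V a = (8, -4, -11, -8)
Solving gives a = (-4, 4, -3, -1).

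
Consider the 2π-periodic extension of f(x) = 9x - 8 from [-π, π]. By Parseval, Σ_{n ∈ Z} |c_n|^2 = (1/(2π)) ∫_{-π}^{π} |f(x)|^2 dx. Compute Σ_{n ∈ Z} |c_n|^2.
Σ |c_n|^2 = 27π^2 + 64

Expand and integrate term by term over [-π, π]:
  ∫ (9x)^2 dx = 81·(2π^3/3); ∫ 2·9·(-8)·x dx = 0 (odd integrand); ∫ (-8)^2 dx = 64·2π.
So (1/(2π)) ∫_{-π}^{π} (9x - 8)^2 dx = 81π^2/3 + 64 = 27π^2 + 64.
Parseval ⇒ Σ |c_n|^2 = 27π^2 + 64.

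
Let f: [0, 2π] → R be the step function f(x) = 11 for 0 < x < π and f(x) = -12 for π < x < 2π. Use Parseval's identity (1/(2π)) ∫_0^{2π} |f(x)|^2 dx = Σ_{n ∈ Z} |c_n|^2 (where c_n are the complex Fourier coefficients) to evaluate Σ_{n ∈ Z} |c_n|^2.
Σ |c_n|^2 = 265/2

Parseval equates the L^2 energy of f (normalised by 1/(2π)) with the ℓ^2 sum of its Fourier coefficients: (1/(2π)) ∫_0^{2π} |f|^2 = Σ |c_n|^2.
Compute the left side: (1/(2π)) [∫_0^π 11^2 dx + ∫_π^{2π} (-12)^2 dx] = (1/(2π)) · (121π + 144π) = (121 + 144)/2 = 265/2.
So Σ_{n ∈ Z} |c_n|^2 = 265/2.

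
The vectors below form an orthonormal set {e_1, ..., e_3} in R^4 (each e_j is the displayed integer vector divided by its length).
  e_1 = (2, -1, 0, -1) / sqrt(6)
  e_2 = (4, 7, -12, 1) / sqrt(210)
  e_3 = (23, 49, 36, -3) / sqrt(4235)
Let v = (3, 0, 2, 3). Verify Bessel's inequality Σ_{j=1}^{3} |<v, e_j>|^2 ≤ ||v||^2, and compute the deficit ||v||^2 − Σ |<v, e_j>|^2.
Σ |<v, e_j>|^2 = 6; ||v||^2 = 22; deficit = 16

Write each e_j = u_j / sqrt(<u_j, u_j>) where u_j is the displayed integer vector. Then <v, e_j> = <v, u_j> / sqrt(<u_j, u_j>), so |<v, e_j>|^2 = <v, u_j>^2 / <u_j, u_j>.
Coefficients: <v, e_1> = 3/sqrt(6), <v, e_2> = -9/sqrt(210), <v, e_3> = 132/sqrt(4235).
Square and sum: Σ |<v, e_j>|^2 = 6.
Compute ||v||^2 = v·v = 22.
Deficit = 22 − 6 = 16 ≥ 0, confirming Bessel's inequality. (The deficit equals ||v − Σ <v,e_j> e_j||^2, the squared distance from v to span{e_j}.)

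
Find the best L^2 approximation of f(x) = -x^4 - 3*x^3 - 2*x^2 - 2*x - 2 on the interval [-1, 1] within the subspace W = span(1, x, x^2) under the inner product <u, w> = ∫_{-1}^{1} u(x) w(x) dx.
g(x) = -20*x^2/7 - 19*x/5 - 67/35

The best approximation g ∈ W is the orthogonal projection of f onto W. Writing g = a_0 + a_1 x + a_2 x^2, the coefficients solve the normal equations G · a = b where
  G_{ij} = <φ_i, φ_j> and b_i = <f, φ_i>, with φ_0 = 1, φ_1 = x, φ_2 = x^2.
G =
  [2, 0, 2/3]
  [0, 2/3, 0]
  [2/3, 0, 2/5],
b = (-86/15, -38/15, -254/105).
Solving gives a_0 = -67/35, a_1 = -19/5, a_2 = -20/7, so
  g(x) = -20*x^2/7 - 19*x/5 - 67/35.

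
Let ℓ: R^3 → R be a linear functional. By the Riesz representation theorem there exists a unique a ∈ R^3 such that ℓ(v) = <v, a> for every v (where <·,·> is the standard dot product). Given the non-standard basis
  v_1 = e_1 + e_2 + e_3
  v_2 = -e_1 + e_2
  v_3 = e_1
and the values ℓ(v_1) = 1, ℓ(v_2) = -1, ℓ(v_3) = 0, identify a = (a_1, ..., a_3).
a = (0, -1, 2)

Write a = (a_1, ..., a_3) in the standard basis. For each basis vector v_i, ℓ(v_i) = <v_i, a> is a linear equation in the a_j's. Collect the n equations into a matrix system V a = ℓ, where row i of V is v_i (expressed in the standard basis). Since V is invertible (lower-triangular with 1s on the diagonal, up to permutation), solve by back-substitution:
  V =
[[1, 1, 1],
 [-1, 1, 0],
 [1, 0, 0]]
  V a = (1, -1, 0)
Solving gives a = (0, -1, 2).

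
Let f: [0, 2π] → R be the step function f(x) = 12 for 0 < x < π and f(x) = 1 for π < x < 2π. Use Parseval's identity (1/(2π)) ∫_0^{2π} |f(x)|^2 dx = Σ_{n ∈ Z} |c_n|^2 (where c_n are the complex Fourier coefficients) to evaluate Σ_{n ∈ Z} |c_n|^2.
Σ |c_n|^2 = 145/2

Parseval equates the L^2 energy of f (normalised by 1/(2π)) with the ℓ^2 sum of its Fourier coefficients: (1/(2π)) ∫_0^{2π} |f|^2 = Σ |c_n|^2.
Compute the left side: (1/(2π)) [∫_0^π 12^2 dx + ∫_π^{2π} 1^2 dx] = (1/(2π)) · (144π + 1π) = (144 + 1)/2 = 145/2.
So Σ_{n ∈ Z} |c_n|^2 = 145/2.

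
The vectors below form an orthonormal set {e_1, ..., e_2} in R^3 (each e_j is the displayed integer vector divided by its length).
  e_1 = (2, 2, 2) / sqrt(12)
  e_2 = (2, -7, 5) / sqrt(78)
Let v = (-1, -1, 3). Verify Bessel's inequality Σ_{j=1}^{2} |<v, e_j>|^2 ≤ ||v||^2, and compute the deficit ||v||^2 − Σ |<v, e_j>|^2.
Σ |<v, e_j>|^2 = 71/13; ||v||^2 = 11; deficit = 72/13

Write each e_j = u_j / sqrt(<u_j, u_j>) where u_j is the displayed integer vector. Then <v, e_j> = <v, u_j> / sqrt(<u_j, u_j>), so |<v, e_j>|^2 = <v, u_j>^2 / <u_j, u_j>.
Coefficients: <v, e_1> = 2/sqrt(12), <v, e_2> = 20/sqrt(78).
Square and sum: Σ |<v, e_j>|^2 = 71/13.
Compute ||v||^2 = v·v = 11.
Deficit = 11 − 71/13 = 72/13 ≥ 0, confirming Bessel's inequality. (The deficit equals ||v − Σ <v,e_j> e_j||^2, the squared distance from v to span{e_j}.)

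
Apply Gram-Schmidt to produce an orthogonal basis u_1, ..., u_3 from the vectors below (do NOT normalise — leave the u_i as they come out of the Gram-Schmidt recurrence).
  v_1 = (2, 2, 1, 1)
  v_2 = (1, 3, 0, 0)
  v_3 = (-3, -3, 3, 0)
Orthogonal basis:
  u_1 = (2, 2, 1, 1)
  u_2 = (-3/5, 7/5, -4/5, -4/5)
  u_3 = (-2, 2/3, 17/6, -1/6)

Apply the Gram-Schmidt recurrence
  u_1 = v_1
  u_i = v_i − Σ_{j<i} ((v_i · u_j) / (u_j · u_j)) · u_j.

Step by step this gives:
  u_1 = (2, 2, 1, 1)
  u_2 = (-3/5, 7/5, -4/5, -4/5)
  u_3 = (-2, 2/3, 17/6, -1/6)

Orthogonality check:
  u_2 · u_1 = 0 (should be 0)
  u_3 · u_1 = 0 (should be 0)
  u_3 · u_2 = 0 (should be 0)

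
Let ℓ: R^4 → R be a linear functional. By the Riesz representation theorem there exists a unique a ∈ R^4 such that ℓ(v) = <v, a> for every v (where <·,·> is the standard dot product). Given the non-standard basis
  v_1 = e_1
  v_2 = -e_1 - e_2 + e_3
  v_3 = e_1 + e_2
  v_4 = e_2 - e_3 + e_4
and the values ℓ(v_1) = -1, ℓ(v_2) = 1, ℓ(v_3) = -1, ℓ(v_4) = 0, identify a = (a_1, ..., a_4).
a = (-1, 0, 0, 0)

Write a = (a_1, ..., a_4) in the standard basis. For each basis vector v_i, ℓ(v_i) = <v_i, a> is a linear equation in the a_j's. Collect the n equations into a matrix system V a = ℓ, where row i of V is v_i (expressed in the standard basis). Since V is invertible (lower-triangular with 1s on the diagonal, up to permutation), solve by back-substitution:
  V =
[[1, 0, 0, 0],
 [-1, -1, 1, 0],
 [1, 1, 0, 0],
 [0, 1, -1, 1]]
  V a = (-1, 1, -1, 0)
Solving gives a = (-1, 0, 0, 0).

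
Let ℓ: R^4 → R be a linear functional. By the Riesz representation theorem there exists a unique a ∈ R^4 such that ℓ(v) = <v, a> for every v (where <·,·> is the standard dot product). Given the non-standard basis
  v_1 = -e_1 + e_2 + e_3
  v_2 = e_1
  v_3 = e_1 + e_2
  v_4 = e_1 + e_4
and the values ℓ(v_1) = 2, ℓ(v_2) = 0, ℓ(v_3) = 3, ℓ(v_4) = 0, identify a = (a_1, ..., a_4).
a = (0, 3, -1, 0)

Write a = (a_1, ..., a_4) in the standard basis. For each basis vector v_i, ℓ(v_i) = <v_i, a> is a linear equation in the a_j's. Collect the n equations into a matrix system V a = ℓ, where row i of V is v_i (expressed in the standard basis). Since V is invertible (lower-triangular with 1s on the diagonal, up to permutation), solve by back-substitution:
  V =
[[-1, 1, 1, 0],
 [1, 0, 0, 0],
 [1, 1, 0, 0],
 [1, 0, 0, 1]]
  V a = (2, 0, 3, 0)
Solving gives a = (0, 3, -1, 0).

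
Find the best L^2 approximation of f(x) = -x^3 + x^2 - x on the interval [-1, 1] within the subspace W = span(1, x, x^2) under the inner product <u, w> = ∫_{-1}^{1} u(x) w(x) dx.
g(x) = x^2 - 8*x/5

The best approximation g ∈ W is the orthogonal projection of f onto W. Writing g = a_0 + a_1 x + a_2 x^2, the coefficients solve the normal equations G · a = b where
  G_{ij} = <φ_i, φ_j> and b_i = <f, φ_i>, with φ_0 = 1, φ_1 = x, φ_2 = x^2.
G =
  [2, 0, 2/3]
  [0, 2/3, 0]
  [2/3, 0, 2/5],
b = (2/3, -16/15, 2/5).
Solving gives a_0 = 0, a_1 = -8/5, a_2 = 1, so
  g(x) = x^2 - 8*x/5.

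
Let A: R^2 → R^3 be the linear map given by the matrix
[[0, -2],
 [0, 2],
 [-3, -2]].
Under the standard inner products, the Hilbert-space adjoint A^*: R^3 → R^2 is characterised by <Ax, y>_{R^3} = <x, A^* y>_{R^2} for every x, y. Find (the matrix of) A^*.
A^* = A^T =
[[0, 0, -3],
 [-2, 2, -2]]

For real matrices with standard dot products, the defining identity <Ax, y> = <x, A^* y> gives (Ax)^T y = x^T (A^*) y, i.e. x^T A^T y = x^T (A^*) y. Since this holds for all x, y, we must have A^* = A^T. Therefore
A^* =
[[0, 0, -3],
 [-2, 2, -2]].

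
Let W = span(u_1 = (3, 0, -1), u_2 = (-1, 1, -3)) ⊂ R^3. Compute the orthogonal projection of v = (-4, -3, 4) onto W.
proj_W(v) = (-19/5, -1, 23/5)

Set up U = [u_1 | ... | u_2] ∈ R^(3×2). The projector onto W = col(U) is P = U (U^T U)^(-1) U^T.
Compute U^T U =
  [10, 0]
  [0, 11],
and U^T v = (-16, -11).
Solve U^T U · c = U^T v for the coefficients: c = (-8/5, -1). The projection is proj_W(v) = U c.
Check: (v - proj_W(v)) · u_1 = 0  (should be 0).
Check: (v - proj_W(v)) · u_2 = 0  (should be 0).
Result: proj_W(v) = (-19/5, -1, 23/5).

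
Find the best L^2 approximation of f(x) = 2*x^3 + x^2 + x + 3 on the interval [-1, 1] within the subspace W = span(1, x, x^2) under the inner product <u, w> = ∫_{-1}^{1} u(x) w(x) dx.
g(x) = x^2 + 11*x/5 + 3

The best approximation g ∈ W is the orthogonal projection of f onto W. Writing g = a_0 + a_1 x + a_2 x^2, the coefficients solve the normal equations G · a = b where
  G_{ij} = <φ_i, φ_j> and b_i = <f, φ_i>, with φ_0 = 1, φ_1 = x, φ_2 = x^2.
G =
  [2, 0, 2/3]
  [0, 2/3, 0]
  [2/3, 0, 2/5],
b = (20/3, 22/15, 12/5).
Solving gives a_0 = 3, a_1 = 11/5, a_2 = 1, so
  g(x) = x^2 + 11*x/5 + 3.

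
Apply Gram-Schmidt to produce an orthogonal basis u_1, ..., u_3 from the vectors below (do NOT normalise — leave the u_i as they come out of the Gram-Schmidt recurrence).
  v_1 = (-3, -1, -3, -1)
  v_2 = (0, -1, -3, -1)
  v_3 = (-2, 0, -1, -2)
Orthogonal basis:
  u_1 = (-3, -1, -3, -1)
  u_2 = (33/20, -9/20, -27/20, -9/20)
  u_3 = (0, 5/11, 4/11, -17/11)

Apply the Gram-Schmidt recurrence
  u_1 = v_1
  u_i = v_i − Σ_{j<i} ((v_i · u_j) / (u_j · u_j)) · u_j.

Step by step this gives:
  u_1 = (-3, -1, -3, -1)
  u_2 = (33/20, -9/20, -27/20, -9/20)
  u_3 = (0, 5/11, 4/11, -17/11)

Orthogonality check:
  u_2 · u_1 = 0 (should be 0)
  u_3 · u_1 = 0 (should be 0)
  u_3 · u_2 = 0 (should be 0)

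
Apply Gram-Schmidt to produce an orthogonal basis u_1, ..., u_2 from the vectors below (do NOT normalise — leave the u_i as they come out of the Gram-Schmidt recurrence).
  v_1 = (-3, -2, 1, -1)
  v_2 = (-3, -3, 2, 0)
Orthogonal basis:
  u_1 = (-3, -2, 1, -1)
  u_2 = (2/5, -11/15, 13/15, 17/15)

Apply the Gram-Schmidt recurrence
  u_1 = v_1
  u_i = v_i − Σ_{j<i} ((v_i · u_j) / (u_j · u_j)) · u_j.

Step by step this gives:
  u_1 = (-3, -2, 1, -1)
  u_2 = (2/5, -11/15, 13/15, 17/15)

Orthogonality check:
  u_2 · u_1 = 0 (should be 0)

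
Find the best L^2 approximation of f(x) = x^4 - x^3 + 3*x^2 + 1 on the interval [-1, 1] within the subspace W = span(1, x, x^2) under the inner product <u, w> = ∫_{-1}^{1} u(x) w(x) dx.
g(x) = 27*x^2/7 - 3*x/5 + 32/35

The best approximation g ∈ W is the orthogonal projection of f onto W. Writing g = a_0 + a_1 x + a_2 x^2, the coefficients solve the normal equations G · a = b where
  G_{ij} = <φ_i, φ_j> and b_i = <f, φ_i>, with φ_0 = 1, φ_1 = x, φ_2 = x^2.
G =
  [2, 0, 2/3]
  [0, 2/3, 0]
  [2/3, 0, 2/5],
b = (22/5, -2/5, 226/105).
Solving gives a_0 = 32/35, a_1 = -3/5, a_2 = 27/7, so
  g(x) = 27*x^2/7 - 3*x/5 + 32/35.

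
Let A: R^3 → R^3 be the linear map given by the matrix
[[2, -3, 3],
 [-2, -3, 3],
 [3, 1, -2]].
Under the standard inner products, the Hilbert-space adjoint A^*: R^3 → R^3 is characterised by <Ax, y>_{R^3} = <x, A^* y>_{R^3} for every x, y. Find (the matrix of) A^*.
A^* = A^T =
[[2, -2, 3],
 [-3, -3, 1],
 [3, 3, -2]]

For real matrices with standard dot products, the defining identity <Ax, y> = <x, A^* y> gives (Ax)^T y = x^T (A^*) y, i.e. x^T A^T y = x^T (A^*) y. Since this holds for all x, y, we must have A^* = A^T. Therefore
A^* =
[[2, -2, 3],
 [-3, -3, 1],
 [3, 3, -2]].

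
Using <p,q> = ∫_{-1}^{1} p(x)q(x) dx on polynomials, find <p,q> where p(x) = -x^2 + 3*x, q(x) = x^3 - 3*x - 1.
<p,q> = -62/15

Expand the product: p(x)·q(x) = -x^5 + 3*x^4 + 3*x^3 - 8*x^2 - 3*x.
∫_{-1}^{1} of each monomial x^k gives [2/(k+1) if k even, 0 if k odd]. Integrating term-by-term (or equivalently evaluating the antiderivative F(x) = -x^6/6 + 3*x^5/5 + 3*x^4/4 - 8*x^3/3 - 3*x^2/2 at the endpoints):
  F(1) − F(−1) = -179/60 − (23/20) = -62/15.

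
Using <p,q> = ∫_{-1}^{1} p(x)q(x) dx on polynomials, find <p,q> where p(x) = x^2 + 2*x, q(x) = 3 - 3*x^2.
<p,q> = 4/5

Expand the product: p(x)·q(x) = -3*x^4 - 6*x^3 + 3*x^2 + 6*x.
∫_{-1}^{1} of each monomial x^k gives [2/(k+1) if k even, 0 if k odd]. Integrating term-by-term (or equivalently evaluating the antiderivative F(x) = -3*x^5/5 - 3*x^4/2 + x^3 + 3*x^2 at the endpoints):
  F(1) − F(−1) = 19/10 − (11/10) = 4/5.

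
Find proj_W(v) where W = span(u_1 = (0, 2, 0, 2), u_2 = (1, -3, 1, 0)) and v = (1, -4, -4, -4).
proj_W(v) = (-6/13, -43/13, -6/13, -61/13)

Set up U = [u_1 | ... | u_2] ∈ R^(4×2). The projector onto W = col(U) is P = U (U^T U)^(-1) U^T.
Compute U^T U =
  [8, -6]
  [-6, 11],
and U^T v = (-16, 9).
Solve U^T U · c = U^T v for the coefficients: c = (-61/26, -6/13). The projection is proj_W(v) = U c.
Check: (v - proj_W(v)) · u_1 = 0  (should be 0).
Check: (v - proj_W(v)) · u_2 = 0  (should be 0).
Result: proj_W(v) = (-6/13, -43/13, -6/13, -61/13).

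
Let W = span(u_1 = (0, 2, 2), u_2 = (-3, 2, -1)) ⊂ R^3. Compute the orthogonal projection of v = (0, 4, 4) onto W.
proj_W(v) = (0, 4, 4)

Set up U = [u_1 | ... | u_2] ∈ R^(3×2). The projector onto W = col(U) is P = U (U^T U)^(-1) U^T.
Compute U^T U =
  [8, 2]
  [2, 14],
and U^T v = (16, 4).
Solve U^T U · c = U^T v for the coefficients: c = (2, 0). The projection is proj_W(v) = U c.
Check: (v - proj_W(v)) · u_1 = 0  (should be 0).
Check: (v - proj_W(v)) · u_2 = 0  (should be 0).
Result: proj_W(v) = (0, 4, 4).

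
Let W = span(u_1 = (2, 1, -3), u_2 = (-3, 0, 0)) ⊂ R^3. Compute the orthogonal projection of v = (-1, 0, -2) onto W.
proj_W(v) = (-1, 3/5, -9/5)

Set up U = [u_1 | ... | u_2] ∈ R^(3×2). The projector onto W = col(U) is P = U (U^T U)^(-1) U^T.
Compute U^T U =
  [14, -6]
  [-6, 9],
and U^T v = (4, 3).
Solve U^T U · c = U^T v for the coefficients: c = (3/5, 11/15). The projection is proj_W(v) = U c.
Check: (v - proj_W(v)) · u_1 = 0  (should be 0).
Check: (v - proj_W(v)) · u_2 = 0  (should be 0).
Result: proj_W(v) = (-1, 3/5, -9/5).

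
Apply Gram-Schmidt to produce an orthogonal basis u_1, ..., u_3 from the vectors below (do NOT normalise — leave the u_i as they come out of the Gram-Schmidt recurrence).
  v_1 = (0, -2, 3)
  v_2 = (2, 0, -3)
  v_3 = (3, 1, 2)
Orthogonal basis:
  u_1 = (0, -2, 3)
  u_2 = (2, -18/13, -12/13)
  u_3 = (24/11, 24/11, 16/11)

Apply the Gram-Schmidt recurrence
  u_1 = v_1
  u_i = v_i − Σ_{j<i} ((v_i · u_j) / (u_j · u_j)) · u_j.

Step by step this gives:
  u_1 = (0, -2, 3)
  u_2 = (2, -18/13, -12/13)
  u_3 = (24/11, 24/11, 16/11)

Orthogonality check:
  u_2 · u_1 = 0 (should be 0)
  u_3 · u_1 = 0 (should be 0)
  u_3 · u_2 = 0 (should be 0)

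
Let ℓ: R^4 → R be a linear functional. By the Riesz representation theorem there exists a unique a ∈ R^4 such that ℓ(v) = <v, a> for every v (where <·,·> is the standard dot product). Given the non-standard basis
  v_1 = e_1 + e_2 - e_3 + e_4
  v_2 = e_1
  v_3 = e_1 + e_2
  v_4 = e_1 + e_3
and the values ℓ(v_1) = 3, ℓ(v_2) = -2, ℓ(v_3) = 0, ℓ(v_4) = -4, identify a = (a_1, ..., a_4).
a = (-2, 2, -2, 1)

Write a = (a_1, ..., a_4) in the standard basis. For each basis vector v_i, ℓ(v_i) = <v_i, a> is a linear equation in the a_j's. Collect the n equations into a matrix system V a = ℓ, where row i of V is v_i (expressed in the standard basis). Since V is invertible (lower-triangular with 1s on the diagonal, up to permutation), solve by back-substitution:
  V =
[[1, 1, -1, 1],
 [1, 0, 0, 0],
 [1, 1, 0, 0],
 [1, 0, 1, 0]]
  V a = (3, -2, 0, -4)
Solving gives a = (-2, 2, -2, 1).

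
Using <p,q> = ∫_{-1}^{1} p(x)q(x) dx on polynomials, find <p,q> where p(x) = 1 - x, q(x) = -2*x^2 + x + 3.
<p,q> = 4

Expand the product: p(x)·q(x) = 2*x^3 - 3*x^2 - 2*x + 3.
∫_{-1}^{1} of each monomial x^k gives [2/(k+1) if k even, 0 if k odd]. Integrating term-by-term (or equivalently evaluating the antiderivative F(x) = x^4/2 - x^3 - x^2 + 3*x at the endpoints):
  F(1) − F(−1) = 3/2 − (-5/2) = 4.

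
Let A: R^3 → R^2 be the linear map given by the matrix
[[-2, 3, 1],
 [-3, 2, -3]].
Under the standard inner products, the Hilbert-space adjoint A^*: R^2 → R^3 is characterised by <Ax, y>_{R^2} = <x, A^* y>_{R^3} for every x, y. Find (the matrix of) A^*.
A^* = A^T =
[[-2, -3],
 [3, 2],
 [1, -3]]

For real matrices with standard dot products, the defining identity <Ax, y> = <x, A^* y> gives (Ax)^T y = x^T (A^*) y, i.e. x^T A^T y = x^T (A^*) y. Since this holds for all x, y, we must have A^* = A^T. Therefore
A^* =
[[-2, -3],
 [3, 2],
 [1, -3]].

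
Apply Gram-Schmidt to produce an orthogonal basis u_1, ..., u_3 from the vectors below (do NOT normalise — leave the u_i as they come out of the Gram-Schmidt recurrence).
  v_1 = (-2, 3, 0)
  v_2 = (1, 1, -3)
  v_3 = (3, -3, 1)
Orthogonal basis:
  u_1 = (-2, 3, 0)
  u_2 = (15/13, 10/13, -3)
  u_3 = (63/71, 42/71, 35/71)

Apply the Gram-Schmidt recurrence
  u_1 = v_1
  u_i = v_i − Σ_{j<i} ((v_i · u_j) / (u_j · u_j)) · u_j.

Step by step this gives:
  u_1 = (-2, 3, 0)
  u_2 = (15/13, 10/13, -3)
  u_3 = (63/71, 42/71, 35/71)

Orthogonality check:
  u_2 · u_1 = 0 (should be 0)
  u_3 · u_1 = 0 (should be 0)
  u_3 · u_2 = 0 (should be 0)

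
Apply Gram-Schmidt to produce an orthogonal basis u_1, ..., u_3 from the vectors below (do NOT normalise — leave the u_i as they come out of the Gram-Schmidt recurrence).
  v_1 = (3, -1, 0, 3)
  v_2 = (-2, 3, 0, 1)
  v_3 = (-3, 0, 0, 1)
Orthogonal basis:
  u_1 = (3, -1, 0, 3)
  u_2 = (-20/19, 51/19, 0, 37/19)
  u_3 = (-37/23, -333/230, 0, 259/230)

Apply the Gram-Schmidt recurrence
  u_1 = v_1
  u_i = v_i − Σ_{j<i} ((v_i · u_j) / (u_j · u_j)) · u_j.

Step by step this gives:
  u_1 = (3, -1, 0, 3)
  u_2 = (-20/19, 51/19, 0, 37/19)
  u_3 = (-37/23, -333/230, 0, 259/230)

Orthogonality check:
  u_2 · u_1 = 0 (should be 0)
  u_3 · u_1 = 0 (should be 0)
  u_3 · u_2 = 0 (should be 0)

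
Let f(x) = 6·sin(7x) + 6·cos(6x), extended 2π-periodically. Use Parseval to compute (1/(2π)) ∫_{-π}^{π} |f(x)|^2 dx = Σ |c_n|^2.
Σ |c_n|^2 = 36

Expand |f|^2 and use orthogonality of {sin(nx), cos(mx)} on [-π, π]:
  ∫_{-π}^{π} sin(nx)^2 dx = π, ∫ cos(mx)^2 dx = π, and cross terms integrate to 0.
So ∫_{-π}^{π} f(x)^2 dx = 6^2 · π + 6^2 · π = (36 + 36)π.
Divide by 2π: (36 + 36)/2 = 36.
By Parseval, this equals Σ |c_n|^2.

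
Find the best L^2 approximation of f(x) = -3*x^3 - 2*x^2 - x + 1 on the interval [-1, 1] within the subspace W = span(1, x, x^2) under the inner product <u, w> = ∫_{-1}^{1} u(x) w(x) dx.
g(x) = -2*x^2 - 14*x/5 + 1

The best approximation g ∈ W is the orthogonal projection of f onto W. Writing g = a_0 + a_1 x + a_2 x^2, the coefficients solve the normal equations G · a = b where
  G_{ij} = <φ_i, φ_j> and b_i = <f, φ_i>, with φ_0 = 1, φ_1 = x, φ_2 = x^2.
G =
  [2, 0, 2/3]
  [0, 2/3, 0]
  [2/3, 0, 2/5],
b = (2/3, -28/15, -2/15).
Solving gives a_0 = 1, a_1 = -14/5, a_2 = -2, so
  g(x) = -2*x^2 - 14*x/5 + 1.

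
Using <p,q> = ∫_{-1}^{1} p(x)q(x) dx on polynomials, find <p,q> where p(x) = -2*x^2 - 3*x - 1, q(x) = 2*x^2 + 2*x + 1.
<p,q> = -154/15

Expand the product: p(x)·q(x) = -4*x^4 - 10*x^3 - 10*x^2 - 5*x - 1.
∫_{-1}^{1} of each monomial x^k gives [2/(k+1) if k even, 0 if k odd]. Integrating term-by-term (or equivalently evaluating the antiderivative F(x) = -4*x^5/5 - 5*x^4/2 - 10*x^3/3 - 5*x^2/2 - x at the endpoints):
  F(1) − F(−1) = -152/15 − (2/15) = -154/15.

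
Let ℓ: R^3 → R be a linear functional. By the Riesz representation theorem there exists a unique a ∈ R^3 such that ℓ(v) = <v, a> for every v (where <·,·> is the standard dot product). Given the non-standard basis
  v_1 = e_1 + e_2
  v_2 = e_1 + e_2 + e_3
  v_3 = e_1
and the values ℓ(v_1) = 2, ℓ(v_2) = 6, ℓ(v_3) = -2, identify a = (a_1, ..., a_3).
a = (-2, 4, 4)

Write a = (a_1, ..., a_3) in the standard basis. For each basis vector v_i, ℓ(v_i) = <v_i, a> is a linear equation in the a_j's. Collect the n equations into a matrix system V a = ℓ, where row i of V is v_i (expressed in the standard basis). Since V is invertible (lower-triangular with 1s on the diagonal, up to permutation), solve by back-substitution:
  V =
[[1, 1, 0],
 [1, 1, 1],
 [1, 0, 0]]
  V a = (2, 6, -2)
Solving gives a = (-2, 4, 4).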